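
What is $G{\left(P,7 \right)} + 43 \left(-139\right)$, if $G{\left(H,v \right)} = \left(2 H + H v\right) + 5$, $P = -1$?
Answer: $-5981$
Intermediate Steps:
$G{\left(H,v \right)} = 5 + 2 H + H v$
$G{\left(P,7 \right)} + 43 \left(-139\right) = \left(5 + 2 \left(-1\right) - 7\right) + 43 \left(-139\right) = \left(5 - 2 - 7\right) - 5977 = -4 - 5977 = -5981$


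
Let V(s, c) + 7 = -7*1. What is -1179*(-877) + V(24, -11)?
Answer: 1033969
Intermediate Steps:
V(s, c) = -14 (V(s, c) = -7 - 7*1 = -7 - 7 = -14)
-1179*(-877) + V(24, -11) = -1179*(-877) - 14 = 1033983 - 14 = 1033969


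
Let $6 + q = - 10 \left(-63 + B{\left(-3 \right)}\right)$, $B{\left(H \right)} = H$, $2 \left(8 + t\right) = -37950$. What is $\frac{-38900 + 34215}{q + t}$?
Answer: $\frac{4685}{18329} \approx 0.25561$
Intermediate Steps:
$t = -18983$ ($t = -8 + \frac{1}{2} \left(-37950\right) = -8 - 18975 = -18983$)
$q = 654$ ($q = -6 - 10 \left(-63 - 3\right) = -6 - -660 = -6 + 660 = 654$)
$\frac{-38900 + 34215}{q + t} = \frac{-38900 + 34215}{654 - 18983} = - \frac{4685}{-18329} = \left(-4685\right) \left(- \frac{1}{18329}\right) = \frac{4685}{18329}$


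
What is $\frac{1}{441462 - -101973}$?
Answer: $\frac{1}{543435} \approx 1.8401 \cdot 10^{-6}$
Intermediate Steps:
$\frac{1}{441462 - -101973} = \frac{1}{441462 + 101973} = \frac{1}{543435}$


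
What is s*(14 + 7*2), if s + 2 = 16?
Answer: 392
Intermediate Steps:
s = 14 (s = -2 + 16 = 14)
s*(14 + 7*2) = 14*(14 + 7*2) = 14*(14 + 14) = 14*28 = 392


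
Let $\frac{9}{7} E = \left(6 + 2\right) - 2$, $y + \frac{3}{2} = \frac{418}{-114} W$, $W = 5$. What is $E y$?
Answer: $- \frac{833}{9} \approx -92.556$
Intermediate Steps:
$y = - \frac{119}{6}$ ($y = - \frac{3}{2} + \frac{418}{-114} \cdot 5 = - \frac{3}{2} + 418 \left(- \frac{1}{114}\right) 5 = - \frac{3}{2} - \frac{55}{3} = - \frac{119}{6} \approx -19.833$)
$E = \frac{14}{3}$ ($E = \frac{7 \left(\left(6 + 2\right) - 2\right)}{9} = \frac{7 \left(8 - 2\right)}{9} = \frac{7}{9} \cdot 6 = \frac{14}{3} \approx 4.6667$)
$E y = \frac{14}{3} \left(- \frac{119}{6}\right) = - \frac{833}{9}$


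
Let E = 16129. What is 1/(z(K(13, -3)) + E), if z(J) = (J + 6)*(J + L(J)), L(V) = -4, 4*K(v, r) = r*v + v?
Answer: 4/64537 ≈ 6.1980e-5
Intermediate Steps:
K(v, r) = v/4 + r*v/4 (K(v, r) = (r*v + v)/4 = (v + r*v)/4 = v/4 + r*v/4)
z(J) = (-4 + J)*(6 + J) (z(J) = (J + 6)*(J - 4) = (6 + J)*(-4 + J) = (-4 + J)*(6 + J))
1/(z(K(13, -3)) + E) = 1/((-24 + ((¼)*13*(1 - 3))² + 2*((¼)*13*(1 - 3))) + 16129) = 1/((-24 + ((¼)*13*(-2))² + 2*((¼)*13*(-2))) + 16129) = 1/((-24 + (-13/2)² + 2*(-13/2)) + 16129) = 1/((-24 + 169/4 - 13) + 16129) = 1/(21/4 + 16129) = 1/(64537/4) = 4/64537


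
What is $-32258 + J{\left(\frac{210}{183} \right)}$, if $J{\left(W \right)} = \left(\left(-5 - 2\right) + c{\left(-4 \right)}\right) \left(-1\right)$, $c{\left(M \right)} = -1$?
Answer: $-32250$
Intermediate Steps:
$J{\left(W \right)} = 8$ ($J{\left(W \right)} = \left(\left(-5 - 2\right) - 1\right) \left(-1\right) = \left(-7 - 1\right) \left(-1\right) = \left(-8\right) \left(-1\right) = 8$)
$-32258 + J{\left(\frac{210}{183} \right)} = -32258 + 8 = -32250$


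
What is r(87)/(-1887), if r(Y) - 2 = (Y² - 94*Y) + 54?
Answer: 553/1887 ≈ 0.29306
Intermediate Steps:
r(Y) = 56 + Y² - 94*Y (r(Y) = 2 + ((Y² - 94*Y) + 54) = 2 + (54 + Y² - 94*Y) = 56 + Y² - 94*Y)
r(87)/(-1887) = (56 + 87² - 94*87)/(-1887) = (56 + 7569 - 8178)*(-1/1887) = -553*(-1/1887) = 553/1887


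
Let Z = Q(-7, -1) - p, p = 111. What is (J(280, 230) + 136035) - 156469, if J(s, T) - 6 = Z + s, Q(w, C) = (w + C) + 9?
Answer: -20258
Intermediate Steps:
Q(w, C) = 9 + C + w (Q(w, C) = (C + w) + 9 = 9 + C + w)
Z = -110 (Z = (9 - 1 - 7) - 1*111 = 1 - 111 = -110)
J(s, T) = -104 + s (J(s, T) = 6 + (-110 + s) = -104 + s)
(J(280, 230) + 136035) - 156469 = ((-104 + 280) + 136035) - 156469 = (176 + 136035) - 156469 = 136211 - 156469 = -20258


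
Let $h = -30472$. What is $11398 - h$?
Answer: $41870$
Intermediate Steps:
$11398 - h = 11398 - -30472 = 11398 + 30472 = 41870$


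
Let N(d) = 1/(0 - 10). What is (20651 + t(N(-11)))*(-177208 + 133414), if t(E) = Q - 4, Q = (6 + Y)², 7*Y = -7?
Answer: -905309568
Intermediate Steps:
Y = -1 (Y = (⅐)*(-7) = -1)
Q = 25 (Q = (6 - 1)² = 5² = 25)
N(d) = -⅒ (N(d) = 1/(-10) = -⅒)
t(E) = 21 (t(E) = 25 - 4 = 21)
(20651 + t(N(-11)))*(-177208 + 133414) = (20651 + 21)*(-177208 + 133414) = 20672*(-43794) = -905309568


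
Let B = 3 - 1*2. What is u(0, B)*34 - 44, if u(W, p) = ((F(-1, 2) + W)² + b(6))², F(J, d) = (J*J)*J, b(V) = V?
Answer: 1622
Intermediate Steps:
F(J, d) = J³ (F(J, d) = J²*J = J³)
B = 1 (B = 3 - 2 = 1)
u(W, p) = (6 + (-1 + W)²)² (u(W, p) = (((-1)³ + W)² + 6)² = ((-1 + W)² + 6)² = (6 + (-1 + W)²)²)
u(0, B)*34 - 44 = (6 + (-1 + 0)²)²*34 - 44 = (6 + (-1)²)²*34 - 44 = (6 + 1)²*34 - 44 = 7²*34 - 44 = 49*34 - 44 = 1666 - 44 = 1622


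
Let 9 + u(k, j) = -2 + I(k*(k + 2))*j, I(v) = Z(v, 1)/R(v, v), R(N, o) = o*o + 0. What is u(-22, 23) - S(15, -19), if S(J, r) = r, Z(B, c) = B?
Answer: 3543/440 ≈ 8.0523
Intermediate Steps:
R(N, o) = o**2 (R(N, o) = o**2 + 0 = o**2)
I(v) = 1/v (I(v) = v/(v**2) = v/v**2 = 1/v)
u(k, j) = -11 + j/(k*(2 + k)) (u(k, j) = -9 + (-2 + j/((k*(k + 2)))) = -9 + (-2 + j/((k*(2 + k)))) = -9 + (-2 + (1/(k*(2 + k)))*j) = -9 + (-2 + j/(k*(2 + k))) = -11 + j/(k*(2 + k)))
u(-22, 23) - S(15, -19) = (23 - 11*(-22)*(2 - 22))/((-22)*(2 - 22)) - 1*(-19) = -1/22*(23 - 11*(-22)*(-20))/(-20) + 19 = -1/22*(-1/20)*(23 - 4840) + 19 = -1/22*(-1/20)*(-4817) + 19 = -4817/440 + 19 = 3543/440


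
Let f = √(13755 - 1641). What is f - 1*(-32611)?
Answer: 32611 + 3*√1346 ≈ 32721.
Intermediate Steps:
f = 3*√1346 (f = √12114 = 3*√1346 ≈ 110.06)
f - 1*(-32611) = 3*√1346 - 1*(-32611) = 3*√1346 + 32611 = 32611 + 3*√1346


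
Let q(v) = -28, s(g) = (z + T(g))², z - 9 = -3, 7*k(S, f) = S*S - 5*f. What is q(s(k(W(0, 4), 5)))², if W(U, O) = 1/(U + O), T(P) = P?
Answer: 784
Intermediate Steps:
W(U, O) = 1/(O + U)
k(S, f) = -5*f/7 + S²/7 (k(S, f) = (S*S - 5*f)/7 = (S² - 5*f)/7 = -5*f/7 + S²/7)
z = 6 (z = 9 - 3 = 6)
s(g) = (6 + g)²
q(s(k(W(0, 4), 5)))² = (-28)² = 784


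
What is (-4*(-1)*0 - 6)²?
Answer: 36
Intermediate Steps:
(-4*(-1)*0 - 6)² = (4*0 - 6)² = (0 - 6)² = (-6)² = 36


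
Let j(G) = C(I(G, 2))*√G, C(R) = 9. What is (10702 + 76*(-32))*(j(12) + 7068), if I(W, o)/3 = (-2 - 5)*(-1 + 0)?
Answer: 58452360 + 148860*√3 ≈ 5.8710e+7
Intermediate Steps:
I(W, o) = 21 (I(W, o) = 3*((-2 - 5)*(-1 + 0)) = 3*(-7*(-1)) = 3*7 = 21)
j(G) = 9*√G
(10702 + 76*(-32))*(j(12) + 7068) = (10702 + 76*(-32))*(9*√12 + 7068) = (10702 - 2432)*(9*(2*√3) + 7068) = 8270*(18*√3 + 7068) = 8270*(7068 + 18*√3) = 58452360 + 148860*√3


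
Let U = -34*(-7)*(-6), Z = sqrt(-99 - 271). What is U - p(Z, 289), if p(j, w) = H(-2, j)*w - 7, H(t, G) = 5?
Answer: -2866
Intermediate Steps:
Z = I*sqrt(370) (Z = sqrt(-370) = I*sqrt(370) ≈ 19.235*I)
p(j, w) = -7 + 5*w (p(j, w) = 5*w - 7 = -7 + 5*w)
U = -1428 (U = 238*(-6) = -1428)
U - p(Z, 289) = -1428 - (-7 + 5*289) = -1428 - (-7 + 1445) = -1428 - 1*1438 = -1428 - 1438 = -2866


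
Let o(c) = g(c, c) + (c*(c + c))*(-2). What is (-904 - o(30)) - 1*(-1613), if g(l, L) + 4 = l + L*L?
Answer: 3383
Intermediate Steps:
g(l, L) = -4 + l + L² (g(l, L) = -4 + (l + L*L) = -4 + (l + L²) = -4 + l + L²)
o(c) = -4 + c - 3*c² (o(c) = (-4 + c + c²) + (c*(c + c))*(-2) = (-4 + c + c²) + (c*(2*c))*(-2) = (-4 + c + c²) + (2*c²)*(-2) = (-4 + c + c²) - 4*c² = -4 + c - 3*c²)
(-904 - o(30)) - 1*(-1613) = (-904 - (-4 + 30 - 3*30²)) - 1*(-1613) = (-904 - (-4 + 30 - 3*900)) + 1613 = (-904 - (-4 + 30 - 2700)) + 1613 = (-904 - 1*(-2674)) + 1613 = (-904 + 2674) + 1613 = 1770 + 1613 = 3383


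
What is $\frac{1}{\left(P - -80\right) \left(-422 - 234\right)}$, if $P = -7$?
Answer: $- \frac{1}{47888} \approx -2.0882 \cdot 10^{-5}$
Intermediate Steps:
$\frac{1}{\left(P - -80\right) \left(-422 - 234\right)} = \frac{1}{\left(-7 - -80\right) \left(-422 - 234\right)} = \frac{1}{\left(-7 + 80\right) \left(-656\right)} = \frac{1}{73 \left(-656\right)} = \frac{1}{-47888} = - \frac{1}{47888}$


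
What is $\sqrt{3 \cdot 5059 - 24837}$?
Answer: $2 i \sqrt{2415} \approx 98.285 i$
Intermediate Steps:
$\sqrt{3 \cdot 5059 - 24837} = \sqrt{15177 - 24837} = \sqrt{-9660} = 2 i \sqrt{2415}$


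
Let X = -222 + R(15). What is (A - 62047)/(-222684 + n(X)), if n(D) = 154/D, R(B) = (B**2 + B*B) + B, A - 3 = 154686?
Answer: -1023273/2459639 ≈ -0.41603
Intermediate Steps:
A = 154689 (A = 3 + 154686 = 154689)
R(B) = B + 2*B**2 (R(B) = (B**2 + B**2) + B = 2*B**2 + B = B + 2*B**2)
X = 243 (X = -222 + 15*(1 + 2*15) = -222 + 15*(1 + 30) = -222 + 15*31 = -222 + 465 = 243)
(A - 62047)/(-222684 + n(X)) = (154689 - 62047)/(-222684 + 154/243) = 92642/(-222684 + 154*(1/243)) = 92642/(-222684 + 154/243) = 92642/(-54112058/243) = 92642*(-243/54112058) = -1023273/2459639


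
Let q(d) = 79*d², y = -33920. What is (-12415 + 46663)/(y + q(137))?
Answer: 34248/1448831 ≈ 0.023638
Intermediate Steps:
(-12415 + 46663)/(y + q(137)) = (-12415 + 46663)/(-33920 + 79*137²) = 34248/(-33920 + 79*18769) = 34248/(-33920 + 1482751) = 34248/1448831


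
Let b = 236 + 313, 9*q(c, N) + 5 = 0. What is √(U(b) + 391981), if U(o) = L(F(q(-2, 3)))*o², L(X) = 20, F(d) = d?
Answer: √6420001 ≈ 2533.8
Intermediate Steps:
q(c, N) = -5/9 (q(c, N) = -5/9 + (⅑)*0 = -5/9 + 0 = -5/9)
b = 549
U(o) = 20*o²
√(U(b) + 391981) = √(20*549² + 391981) = √(20*301401 + 391981) = √(6028020 + 391981) = √6420001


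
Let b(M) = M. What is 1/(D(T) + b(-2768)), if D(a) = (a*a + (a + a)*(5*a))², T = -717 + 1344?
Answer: 1/18700599684793 ≈ 5.3474e-14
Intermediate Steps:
T = 627
D(a) = 121*a⁴ (D(a) = (a² + (2*a)*(5*a))² = (a² + 10*a²)² = (11*a²)² = 121*a⁴)
1/(D(T) + b(-2768)) = 1/(121*627⁴ - 2768) = 1/(121*154550410641 - 2768) = 1/(18700599687561 - 2768) = 1/18700599684793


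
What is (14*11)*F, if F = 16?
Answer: 2464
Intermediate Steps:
(14*11)*F = (14*11)*16 = 154*16 = 2464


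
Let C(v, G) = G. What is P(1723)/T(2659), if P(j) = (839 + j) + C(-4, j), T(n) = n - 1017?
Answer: 4285/1642 ≈ 2.6096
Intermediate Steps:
T(n) = -1017 + n
P(j) = 839 + 2*j (P(j) = (839 + j) + j = 839 + 2*j)
P(1723)/T(2659) = (839 + 2*1723)/(-1017 + 2659) = (839 + 3446)/1642 = 4285*(1/1642) = 4285/1642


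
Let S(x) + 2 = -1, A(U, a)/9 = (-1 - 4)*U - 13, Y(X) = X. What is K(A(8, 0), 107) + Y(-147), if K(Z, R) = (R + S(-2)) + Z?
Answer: -520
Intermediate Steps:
A(U, a) = -117 - 45*U (A(U, a) = 9*((-1 - 4)*U - 13) = 9*(-5*U - 13) = 9*(-13 - 5*U) = -117 - 45*U)
S(x) = -3 (S(x) = -2 - 1 = -3)
K(Z, R) = -3 + R + Z (K(Z, R) = (R - 3) + Z = (-3 + R) + Z = -3 + R + Z)
K(A(8, 0), 107) + Y(-147) = (-3 + 107 + (-117 - 45*8)) - 147 = (-3 + 107 + (-117 - 360)) - 147 = (-3 + 107 - 477) - 147 = -373 - 147 = -520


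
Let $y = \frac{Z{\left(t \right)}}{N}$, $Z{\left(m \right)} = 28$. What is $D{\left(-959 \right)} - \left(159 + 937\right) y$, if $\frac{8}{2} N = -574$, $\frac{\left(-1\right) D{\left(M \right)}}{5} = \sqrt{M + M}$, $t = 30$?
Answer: $\frac{8768}{41} - 5 i \sqrt{1918} \approx 213.85 - 218.97 i$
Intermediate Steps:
$D{\left(M \right)} = - 5 \sqrt{2} \sqrt{M}$ ($D{\left(M \right)} = - 5 \sqrt{M + M} = - 5 \sqrt{2 M} = - 5 \sqrt{2} \sqrt{M}$)
$N = - \frac{287}{2}$ ($N = \frac{1}{4} \left(-574\right) = - \frac{287}{2} \approx -143.5$)
$y = - \frac{8}{41}$ ($y = \frac{28}{- \frac{287}{2}} = 28 \left(- \frac{2}{287}\right) = - \frac{8}{41} \approx -0.19512$)
$D{\left(-959 \right)} - \left(159 + 937\right) y = - 5 \sqrt{2} \sqrt{-959} - \left(159 + 937\right) \left(- \frac{8}{41}\right) = - 5 \sqrt{2} i \sqrt{959} - 1096 \left(- \frac{8}{41}\right) = - 5 i \sqrt{1918} - - \frac{8768}{41} = - 5 i \sqrt{1918} + \frac{8768}{41} = \frac{8768}{41} - 5 i \sqrt{1918}$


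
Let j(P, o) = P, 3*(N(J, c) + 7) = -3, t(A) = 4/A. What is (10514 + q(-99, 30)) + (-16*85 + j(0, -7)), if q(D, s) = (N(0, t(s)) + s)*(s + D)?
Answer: 7636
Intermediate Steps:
N(J, c) = -8 (N(J, c) = -7 + (⅓)*(-3) = -7 - 1 = -8)
q(D, s) = (-8 + s)*(D + s) (q(D, s) = (-8 + s)*(s + D) = (-8 + s)*(D + s))
(10514 + q(-99, 30)) + (-16*85 + j(0, -7)) = (10514 + (30² - 8*(-99) - 8*30 - 99*30)) + (-16*85 + 0) = (10514 + (900 + 792 - 240 - 2970)) + (-1360 + 0) = (10514 - 1518) - 1360 = 8996 - 1360 = 7636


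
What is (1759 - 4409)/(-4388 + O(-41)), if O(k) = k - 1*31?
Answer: 265/446 ≈ 0.59417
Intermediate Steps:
O(k) = -31 + k (O(k) = k - 31 = -31 + k)
(1759 - 4409)/(-4388 + O(-41)) = (1759 - 4409)/(-4388 + (-31 - 41)) = -2650/(-4388 - 72) = -2650/(-4460) = -2650*(-1/4460) = 265/446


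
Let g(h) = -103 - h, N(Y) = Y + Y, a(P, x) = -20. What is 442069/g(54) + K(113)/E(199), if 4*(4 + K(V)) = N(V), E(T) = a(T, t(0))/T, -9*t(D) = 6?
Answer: -4192655/1256 ≈ -3338.1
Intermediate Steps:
t(D) = -⅔ (t(D) = -⅑*6 = -⅔)
N(Y) = 2*Y
E(T) = -20/T
K(V) = -4 + V/2 (K(V) = -4 + (2*V)/4 = -4 + V/2)
442069/g(54) + K(113)/E(199) = 442069/(-103 - 1*54) + (-4 + (½)*113)/((-20/199)) = 442069/(-103 - 54) + (-4 + 113/2)/((-20*1/199)) = 442069/(-157) + 105/(2*(-20/199)) = 442069*(-1/157) + (105/2)*(-199/20) = -442069/157 - 4179/8 = -4192655/1256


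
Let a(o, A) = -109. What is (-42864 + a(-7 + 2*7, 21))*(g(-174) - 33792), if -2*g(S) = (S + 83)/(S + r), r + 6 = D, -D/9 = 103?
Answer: 3215049876367/2214 ≈ 1.4521e+9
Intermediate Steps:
D = -927 (D = -9*103 = -927)
r = -933 (r = -6 - 927 = -933)
g(S) = -(83 + S)/(2*(-933 + S)) (g(S) = -(S + 83)/(2*(S - 933)) = -(83 + S)/(2*(-933 + S)))
(-42864 + a(-7 + 2*7, 21))*(g(-174) - 33792) = (-42864 - 109)*((-83 - 1*(-174))/(2*(-933 - 174)) - 33792) = -42973*((½)*(-83 + 174)/(-1107) - 33792) = -42973*((½)*(-1/1107)*91 - 33792) = -42973*(-91/2214 - 33792) = -42973*(-74815579/2214) = 3215049876367/2214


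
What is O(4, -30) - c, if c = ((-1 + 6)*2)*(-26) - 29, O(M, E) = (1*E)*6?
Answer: 109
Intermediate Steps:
O(M, E) = 6*E (O(M, E) = E*6 = 6*E)
c = -289 (c = (5*2)*(-26) - 29 = 10*(-26) - 29 = -260 - 29 = -289)
O(4, -30) - c = 6*(-30) - 1*(-289) = -180 + 289 = 109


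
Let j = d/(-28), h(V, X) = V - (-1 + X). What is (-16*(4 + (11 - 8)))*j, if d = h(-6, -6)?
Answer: 4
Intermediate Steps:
h(V, X) = 1 + V - X (h(V, X) = V + (1 - X) = 1 + V - X)
d = 1 (d = 1 - 6 - 1*(-6) = 1 - 6 + 6 = 1)
j = -1/28 (j = 1/(-28) = 1*(-1/28) = -1/28 ≈ -0.035714)
(-16*(4 + (11 - 8)))*j = -16*(4 + (11 - 8))*(-1/28) = -16*(4 + 3)*(-1/28) = -16*7*(-1/28) = -112*(-1/28) = 4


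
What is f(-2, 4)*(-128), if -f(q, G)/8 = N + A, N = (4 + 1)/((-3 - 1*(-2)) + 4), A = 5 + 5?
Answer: 35840/3 ≈ 11947.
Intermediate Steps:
A = 10
N = 5/3 (N = 5/((-3 + 2) + 4) = 5/(-1 + 4) = 5/3 ≈ 1.6667)
f(q, G) = -280/3 (f(q, G) = -8*(5/3 + 10) = -8*35/3 = -280/3)
f(-2, 4)*(-128) = -280/3*(-128) = 35840/3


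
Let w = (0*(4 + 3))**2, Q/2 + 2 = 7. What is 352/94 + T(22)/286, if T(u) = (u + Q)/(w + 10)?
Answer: 126216/33605 ≈ 3.7559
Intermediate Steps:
Q = 10 (Q = -4 + 2*7 = -4 + 14 = 10)
w = 0 (w = (0*7)**2 = 0**2 = 0)
T(u) = 1 + u/10 (T(u) = (u + 10)/(0 + 10) = (10 + u)/10 = (10 + u)*(1/10) = 1 + u/10)
352/94 + T(22)/286 = 352/94 + (1 + (1/10)*22)/286 = 352*(1/94) + (1 + 11/5)*(1/286) = 176/47 + (16/5)*(1/286) = 176/47 + 8/715 = 126216/33605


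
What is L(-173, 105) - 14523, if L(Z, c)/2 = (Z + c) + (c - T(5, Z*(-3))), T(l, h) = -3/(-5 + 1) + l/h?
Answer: -14999639/1038 ≈ -14451.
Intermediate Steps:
T(l, h) = 3/4 + l/h (T(l, h) = -3/(-4) + l/h = -3*(-1/4) + l/h = 3/4 + l/h)
L(Z, c) = -3/2 + 2*Z + 4*c + 10/(3*Z) (L(Z, c) = 2*((Z + c) + (c - (3/4 + 5/((Z*(-3)))))) = 2*((Z + c) + (c - (3/4 + 5/((-3*Z))))) = 2*((Z + c) + (c - (3/4 + 5*(-1/(3*Z))))) = 2*((Z + c) + (c - (3/4 - 5/(3*Z)))) = 2*((Z + c) + (c + (-3/4 + 5/(3*Z)))) = 2*((Z + c) + (-3/4 + c + 5/(3*Z))) = 2*(-3/4 + Z + 2*c + 5/(3*Z)) = -3/2 + 2*Z + 4*c + 10/(3*Z))
L(-173, 105) - 14523 = (-3/2 + 2*(-173) + 4*105 + (10/3)/(-173)) - 14523 = (-3/2 - 346 + 420 + (10/3)*(-1/173)) - 14523 = (-3/2 - 346 + 420 - 10/519) - 14523 = 75235/1038 - 14523 = -14999639/1038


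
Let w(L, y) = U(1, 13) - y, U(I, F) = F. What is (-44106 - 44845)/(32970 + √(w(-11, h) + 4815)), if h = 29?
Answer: -2932714470/1087016101 + 88951*√4799/1087016101 ≈ -2.6923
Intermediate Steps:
w(L, y) = 13 - y
(-44106 - 44845)/(32970 + √(w(-11, h) + 4815)) = (-44106 - 44845)/(32970 + √((13 - 1*29) + 4815)) = -88951/(32970 + √((13 - 29) + 4815)) = -88951/(32970 + √(-16 + 4815)) = -88951/(32970 + √4799)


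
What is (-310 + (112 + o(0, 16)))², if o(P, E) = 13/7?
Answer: 1885129/49 ≈ 38472.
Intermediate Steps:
o(P, E) = 13/7 (o(P, E) = 13*(⅐) = 13/7)
(-310 + (112 + o(0, 16)))² = (-310 + (112 + 13/7))² = (-310 + 797/7)² = (-1373/7)² = 1885129/49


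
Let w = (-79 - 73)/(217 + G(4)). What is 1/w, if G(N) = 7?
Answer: -28/19 ≈ -1.4737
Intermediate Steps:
w = -19/28 (w = (-79 - 73)/(217 + 7) = -152/224 = -152*1/224 = -19/28 ≈ -0.67857)
1/w = 1/(-19/28) = -28/19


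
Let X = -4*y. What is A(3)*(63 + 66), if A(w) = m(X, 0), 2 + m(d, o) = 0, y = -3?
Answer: -258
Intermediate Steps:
X = 12 (X = -4*(-3) = 12)
m(d, o) = -2 (m(d, o) = -2 + 0 = -2)
A(w) = -2
A(3)*(63 + 66) = -2*(63 + 66) = -2*129 = -258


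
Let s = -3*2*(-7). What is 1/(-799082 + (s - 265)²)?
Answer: -1/749353 ≈ -1.3345e-6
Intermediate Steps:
s = 42 (s = -6*(-7) = 42)
1/(-799082 + (s - 265)²) = 1/(-799082 + (42 - 265)²) = 1/(-799082 + (-223)²) = 1/(-799082 + 49729) = 1/(-749353) = -1/749353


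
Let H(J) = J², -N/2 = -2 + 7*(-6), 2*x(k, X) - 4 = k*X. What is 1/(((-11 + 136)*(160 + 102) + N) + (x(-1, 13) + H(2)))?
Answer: 2/65675 ≈ 3.0453e-5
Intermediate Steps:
x(k, X) = 2 + X*k/2 (x(k, X) = 2 + (k*X)/2 = 2 + (X*k)/2 = 2 + X*k/2)
N = 88 (N = -2*(-2 + 7*(-6)) = -2*(-2 - 42) = -2*(-44) = 88)
1/(((-11 + 136)*(160 + 102) + N) + (x(-1, 13) + H(2))) = 1/(((-11 + 136)*(160 + 102) + 88) + ((2 + (½)*13*(-1)) + 2²)) = 1/((125*262 + 88) + ((2 - 13/2) + 4)) = 1/((32750 + 88) + (-9/2 + 4)) = 1/(32838 - ½) = 1/(65675/2) = 2/65675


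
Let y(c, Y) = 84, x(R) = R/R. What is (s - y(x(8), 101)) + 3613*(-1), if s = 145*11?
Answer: -2102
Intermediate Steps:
x(R) = 1
s = 1595
(s - y(x(8), 101)) + 3613*(-1) = (1595 - 1*84) + 3613*(-1) = (1595 - 84) - 3613 = 1511 - 3613 = -2102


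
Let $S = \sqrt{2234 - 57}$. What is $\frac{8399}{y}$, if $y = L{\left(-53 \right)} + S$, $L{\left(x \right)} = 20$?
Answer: $- \frac{167980}{1777} + \frac{8399 \sqrt{2177}}{1777} \approx 126.0$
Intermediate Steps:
$S = \sqrt{2177} \approx 46.658$
$y = 20 + \sqrt{2177} \approx 66.658$
$\frac{8399}{y} = \frac{8399}{20 + \sqrt{2177}}$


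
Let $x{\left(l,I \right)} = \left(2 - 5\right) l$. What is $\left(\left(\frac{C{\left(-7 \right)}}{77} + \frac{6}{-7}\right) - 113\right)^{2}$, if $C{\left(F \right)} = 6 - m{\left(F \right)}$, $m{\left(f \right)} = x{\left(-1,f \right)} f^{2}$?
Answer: $\frac{79352464}{5929} \approx 13384.0$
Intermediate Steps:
$x{\left(l,I \right)} = - 3 l$ ($x{\left(l,I \right)} = \left(2 - 5\right) l = - 3 l$)
$m{\left(f \right)} = 3 f^{2}$ ($m{\left(f \right)} = \left(-3\right) \left(-1\right) f^{2} = 3 f^{2}$)
$C{\left(F \right)} = 6 - 3 F^{2}$
$\left(\left(\frac{C{\left(-7 \right)}}{77} + \frac{6}{-7}\right) - 113\right)^{2} = \left(\left(\frac{6 - 3 \left(-7\right)^{2}}{77} + \frac{6}{-7}\right) - 113\right)^{2} = \left(\left(\left(6 - 147\right) \frac{1}{77} + 6 \left(- \frac{1}{7}\right)\right) - 113\right)^{2} = \left(\left(\left(6 - 147\right) \frac{1}{77} - \frac{6}{7}\right) - 113\right)^{2} = \left(\left(\left(-141\right) \frac{1}{77} - \frac{6}{7}\right) - 113\right)^{2} = \left(\left(- \frac{141}{77} - \frac{6}{7}\right) - 113\right)^{2} = \left(- \frac{207}{77} - 113\right)^{2} = \left(- \frac{8908}{77}\right)^{2} = \frac{79352464}{5929}$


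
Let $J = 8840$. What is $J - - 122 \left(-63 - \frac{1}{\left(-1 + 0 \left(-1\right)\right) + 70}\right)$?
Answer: $\frac{79504}{69} \approx 1152.2$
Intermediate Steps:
$J - - 122 \left(-63 - \frac{1}{\left(-1 + 0 \left(-1\right)\right) + 70}\right) = 8840 - - 122 \left(-63 - \frac{1}{\left(-1 + 0 \left(-1\right)\right) + 70}\right) = 8840 - - 122 \left(-63 - \frac{1}{\left(-1 + 0\right) + 70}\right) = 8840 - - 122 \left(-63 - \frac{1}{-1 + 70}\right) = 8840 - - 122 \left(-63 - \frac{1}{69}\right) = 8840 - \left(-122\right) \left(- \frac{4348}{69}\right) = 8840 - \frac{530456}{69} = \frac{79504}{69}$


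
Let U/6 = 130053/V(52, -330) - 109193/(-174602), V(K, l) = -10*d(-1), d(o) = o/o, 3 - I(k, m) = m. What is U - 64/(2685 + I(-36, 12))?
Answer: -22785901436996/292021845 ≈ -78028.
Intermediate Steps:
I(k, m) = 3 - m
d(o) = 1
V(K, l) = -10 (V(K, l) = -10*1 = -10)
U = -34059632964/436505 (U = 6*(130053/(-10) - 109193/(-174602)) = 6*(130053*(-1/10) - 109193*(-1/174602)) = 6*(-130053/10 + 109193/174602) = 6*(-5676605494/436505) = -34059632964/436505 ≈ -78028.)
U - 64/(2685 + I(-36, 12)) = -34059632964/436505 - 64/(2685 + (3 - 1*12)) = -34059632964/436505 - 64/(2685 + (3 - 12)) = -34059632964/436505 - 64/(2685 - 9) = -34059632964/436505 - 64/2676 = -34059632964/436505 - 64*1/2676 = -34059632964/436505 - 16/669 = -22785901436996/292021845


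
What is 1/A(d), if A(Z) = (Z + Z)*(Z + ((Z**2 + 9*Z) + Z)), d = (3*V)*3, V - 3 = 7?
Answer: 1/1636200 ≈ 6.1117e-7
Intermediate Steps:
V = 10 (V = 3 + 7 = 10)
d = 90 (d = (3*10)*3 = 30*3 = 90)
A(Z) = 2*Z*(Z**2 + 11*Z) (A(Z) = (2*Z)*(Z + (Z**2 + 10*Z)) = (2*Z)*(Z**2 + 11*Z) = 2*Z*(Z**2 + 11*Z))
1/A(d) = 1/(2*90**2*(11 + 90)) = 1/(2*8100*101) = 1/1636200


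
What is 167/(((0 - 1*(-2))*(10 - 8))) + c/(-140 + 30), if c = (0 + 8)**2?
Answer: 9057/220 ≈ 41.168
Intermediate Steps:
c = 64 (c = 8**2 = 64)
167/(((0 - 1*(-2))*(10 - 8))) + c/(-140 + 30) = 167/(((0 - 1*(-2))*(10 - 8))) + 64/(-140 + 30) = 167/(((0 + 2)*2)) + 64/(-110) = 167/((2*2)) + 64*(-1/110) = 167/4 - 32/55 = 9057/220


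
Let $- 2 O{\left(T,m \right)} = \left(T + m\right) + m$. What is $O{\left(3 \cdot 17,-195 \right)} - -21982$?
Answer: $\frac{44303}{2} \approx 22152.0$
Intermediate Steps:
$O{\left(T,m \right)} = - m - \frac{T}{2}$ ($O{\left(T,m \right)} = - \frac{\left(T + m\right) + m}{2} = - \frac{T + 2 m}{2} = - m - \frac{T}{2}$)
$O{\left(3 \cdot 17,-195 \right)} - -21982 = \left(\left(-1\right) \left(-195\right) - \frac{3 \cdot 17}{2}\right) - -21982 = \left(195 - \frac{51}{2}\right) + 21982 = \frac{339}{2} + 21982 = \frac{44303}{2}$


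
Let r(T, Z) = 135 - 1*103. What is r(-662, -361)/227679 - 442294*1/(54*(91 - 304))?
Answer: 16783570615/436460643 ≈ 38.454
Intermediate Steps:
r(T, Z) = 32 (r(T, Z) = 135 - 103 = 32)
r(-662, -361)/227679 - 442294*1/(54*(91 - 304)) = 32/227679 - 442294*1/(54*(91 - 304)) = 32*(1/227679) - 442294/((-213*54)) = 32/227679 - 442294/(-11502) = 32/227679 - 442294*(-1/11502) = 32/227679 + 221147/5751 = 16783570615/436460643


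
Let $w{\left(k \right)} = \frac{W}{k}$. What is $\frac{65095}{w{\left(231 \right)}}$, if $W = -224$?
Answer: $- \frac{2148135}{32} \approx -67129.0$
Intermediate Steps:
$w{\left(k \right)} = - \frac{224}{k}$
$\frac{65095}{w{\left(231 \right)}} = \frac{65095}{\left(-224\right) \frac{1}{231}} = \frac{65095}{- \frac{32}{33}} = 65095 \left(- \frac{33}{32}\right) = - \frac{2148135}{32}$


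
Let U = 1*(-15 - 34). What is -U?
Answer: 49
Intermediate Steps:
U = -49 (U = 1*(-49) = -49)
-U = -1*(-49) = 49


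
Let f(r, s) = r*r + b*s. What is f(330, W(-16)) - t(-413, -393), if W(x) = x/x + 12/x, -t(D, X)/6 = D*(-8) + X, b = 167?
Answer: 505631/4 ≈ 1.2641e+5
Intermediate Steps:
t(D, X) = -6*X + 48*D (t(D, X) = -6*(D*(-8) + X) = -6*(-8*D + X) = -6*(X - 8*D) = -6*X + 48*D)
W(x) = 1 + 12/x
f(r, s) = r² + 167*s (f(r, s) = r*r + 167*s = r² + 167*s)
f(330, W(-16)) - t(-413, -393) = (330² + 167*((12 - 16)/(-16))) - (-6*(-393) + 48*(-413)) = (108900 + 167*(-1/16*(-4))) - (2358 - 19824) = (108900 + 167*(¼)) - 1*(-17466) = (108900 + 167/4) + 17466 = 435767/4 + 17466 = 505631/4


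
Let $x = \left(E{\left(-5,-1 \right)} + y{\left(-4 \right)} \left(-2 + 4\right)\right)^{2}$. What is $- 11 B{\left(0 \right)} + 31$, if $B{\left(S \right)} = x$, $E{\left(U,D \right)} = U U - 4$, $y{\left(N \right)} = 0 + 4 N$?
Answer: $-1300$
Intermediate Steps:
$y{\left(N \right)} = 4 N$
$E{\left(U,D \right)} = -4 + U^{2}$ ($E{\left(U,D \right)} = U^{2} - 4 = -4 + U^{2}$)
$x = 121$ ($x = \left(\left(-4 + \left(-5\right)^{2}\right) + 4 \left(-4\right) \left(-2 + 4\right)\right)^{2} = \left(\left(-4 + 25\right) - 32\right)^{2} = \left(21 - 32\right)^{2} = \left(-11\right)^{2} = 121$)
$B{\left(S \right)} = 121$
$- 11 B{\left(0 \right)} + 31 = \left(-11\right) 121 + 31 = -1331 + 31 = -1300$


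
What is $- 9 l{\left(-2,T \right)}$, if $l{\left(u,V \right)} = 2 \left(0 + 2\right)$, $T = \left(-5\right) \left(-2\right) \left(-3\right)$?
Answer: $-36$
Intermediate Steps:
$T = -30$ ($T = 10 \left(-3\right) = -30$)
$l{\left(u,V \right)} = 4$ ($l{\left(u,V \right)} = 2 \cdot 2 = 4$)
$- 9 l{\left(-2,T \right)} = \left(-9\right) 4 = -36$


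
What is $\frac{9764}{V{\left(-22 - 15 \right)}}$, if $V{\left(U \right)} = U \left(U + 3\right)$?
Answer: $\frac{4882}{629} \approx 7.7615$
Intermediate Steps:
$V{\left(U \right)} = U \left(3 + U\right)$
$\frac{9764}{V{\left(-22 - 15 \right)}} = \frac{9764}{\left(-22 - 15\right) \left(3 - 37\right)} = \frac{9764}{\left(-37\right) \left(3 - 37\right)} = \frac{9764}{\left(-37\right) \left(-34\right)} = \frac{9764}{1258} = 9764 \cdot \frac{1}{1258} = \frac{4882}{629}$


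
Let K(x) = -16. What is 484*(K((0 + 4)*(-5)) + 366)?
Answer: 169400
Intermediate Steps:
484*(K((0 + 4)*(-5)) + 366) = 484*(-16 + 366) = 484*350 = 169400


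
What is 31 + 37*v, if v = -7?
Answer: -228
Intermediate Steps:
31 + 37*v = 31 + 37*(-7) = 31 - 259 = -228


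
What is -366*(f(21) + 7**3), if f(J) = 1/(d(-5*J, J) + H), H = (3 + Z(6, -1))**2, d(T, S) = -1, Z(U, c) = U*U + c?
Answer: -60383900/481 ≈ -1.2554e+5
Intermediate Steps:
Z(U, c) = c + U**2 (Z(U, c) = U**2 + c = c + U**2)
H = 1444 (H = (3 + (-1 + 6**2))**2 = (3 + (-1 + 36))**2 = (3 + 35)**2 = 38**2 = 1444)
f(J) = 1/1443 (f(J) = 1/(-1 + 1444) = 1/1443)
-366*(f(21) + 7**3) = -366*(1/1443 + 7**3) = -366*(1/1443 + 343) = -366*494950/1443 = -60383900/481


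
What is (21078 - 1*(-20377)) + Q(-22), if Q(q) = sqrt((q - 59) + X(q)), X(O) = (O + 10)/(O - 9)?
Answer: 41455 + 7*I*sqrt(1581)/31 ≈ 41455.0 + 8.9785*I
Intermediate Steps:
X(O) = (10 + O)/(-9 + O)
Q(q) = sqrt(-59 + q + (10 + q)/(-9 + q)) (Q(q) = sqrt((q - 59) + (10 + q)/(-9 + q)) = sqrt((-59 + q) + (10 + q)/(-9 + q)) = sqrt(-59 + q + (10 + q)/(-9 + q)))
(21078 - 1*(-20377)) + Q(-22) = (21078 - 1*(-20377)) + sqrt((541 + (-22)**2 - 67*(-22))/(-9 - 22)) = (21078 + 20377) + sqrt((541 + 484 + 1474)/(-31)) = 41455 + sqrt(-1/31*2499) = 41455 + sqrt(-2499/31) = 41455 + 7*I*sqrt(1581)/31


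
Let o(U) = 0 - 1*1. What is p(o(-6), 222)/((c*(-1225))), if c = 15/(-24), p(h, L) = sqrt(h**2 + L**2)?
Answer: 8*sqrt(49285)/6125 ≈ 0.28996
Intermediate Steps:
o(U) = -1 (o(U) = 0 - 1 = -1)
p(h, L) = sqrt(L**2 + h**2)
c = -5/8 (c = 15*(-1/24) = -5/8 ≈ -0.62500)
p(o(-6), 222)/((c*(-1225))) = sqrt(222**2 + (-1)**2)/((-5/8*(-1225))) = sqrt(49284 + 1)/(6125/8) = sqrt(49285)*(8/6125) = 8*sqrt(49285)/6125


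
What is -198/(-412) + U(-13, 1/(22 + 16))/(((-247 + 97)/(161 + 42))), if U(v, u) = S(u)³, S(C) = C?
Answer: 407403691/847772400 ≈ 0.48056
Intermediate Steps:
U(v, u) = u³
-198/(-412) + U(-13, 1/(22 + 16))/(((-247 + 97)/(161 + 42))) = -198/(-412) + (1/(22 + 16))³/(((-247 + 97)/(161 + 42))) = -198*(-1/412) + (1/38)³/((-150/203)) = 99/206 + (1/38)³/((-150*1/203)) = 99/206 + 1/(54872*(-150/203)) = 99/206 + (1/54872)*(-203/150) = 99/206 - 203/8230800 = 407403691/847772400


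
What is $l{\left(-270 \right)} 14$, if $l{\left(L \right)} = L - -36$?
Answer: $-3276$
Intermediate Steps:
$l{\left(L \right)} = 36 + L$ ($l{\left(L \right)} = L + 36 = 36 + L$)
$l{\left(-270 \right)} 14 = \left(36 - 270\right) 14 = \left(-234\right) 14 = -3276$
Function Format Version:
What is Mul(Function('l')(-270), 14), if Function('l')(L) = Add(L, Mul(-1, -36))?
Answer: -3276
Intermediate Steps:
Function('l')(L) = Add(36, L) (Function('l')(L) = Add(L, 36) = Add(36, L))
Mul(Function('l')(-270), 14) = Mul(Add(36, -270), 14) = Mul(-234, 14) = -3276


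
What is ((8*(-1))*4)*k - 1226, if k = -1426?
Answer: 44406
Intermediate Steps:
((8*(-1))*4)*k - 1226 = ((8*(-1))*4)*(-1426) - 1226 = -8*4*(-1426) - 1226 = -32*(-1426) - 1226 = 45632 - 1226 = 44406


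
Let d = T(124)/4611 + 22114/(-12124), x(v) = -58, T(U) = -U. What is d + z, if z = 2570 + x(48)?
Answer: 70163392069/27951882 ≈ 2510.1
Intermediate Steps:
d = -51735515/27951882 (d = -1*124/4611 + 22114/(-12124) = -124*1/4611 + 22114*(-1/12124) = -124/4611 - 11057/6062 = -51735515/27951882 ≈ -1.8509)
z = 2512 (z = 2570 - 58 = 2512)
d + z = -51735515/27951882 + 2512 = 70163392069/27951882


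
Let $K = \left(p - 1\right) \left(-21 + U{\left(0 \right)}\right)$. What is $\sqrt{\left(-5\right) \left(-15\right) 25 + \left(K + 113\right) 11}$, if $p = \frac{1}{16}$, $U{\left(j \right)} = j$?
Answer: $\frac{\sqrt{53353}}{4} \approx 57.746$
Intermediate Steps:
$p = \frac{1}{16} \approx 0.0625$
$K = \frac{315}{16}$ ($K = \left(\frac{1}{16} - 1\right) \left(-21 + 0\right) = \left(- \frac{15}{16}\right) \left(-21\right) = \frac{315}{16} \approx 19.688$)
$\sqrt{\left(-5\right) \left(-15\right) 25 + \left(K + 113\right) 11} = \sqrt{\left(-5\right) \left(-15\right) 25 + \left(\frac{315}{16} + 113\right) 11} = \sqrt{75 \cdot 25 + \frac{2123}{16} \cdot 11} = \sqrt{1875 + \frac{23353}{16}} = \sqrt{\frac{53353}{16}} = \frac{\sqrt{53353}}{4}$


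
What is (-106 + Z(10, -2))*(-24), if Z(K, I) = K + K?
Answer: 2064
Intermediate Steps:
Z(K, I) = 2*K
(-106 + Z(10, -2))*(-24) = (-106 + 2*10)*(-24) = (-106 + 20)*(-24) = -86*(-24) = 2064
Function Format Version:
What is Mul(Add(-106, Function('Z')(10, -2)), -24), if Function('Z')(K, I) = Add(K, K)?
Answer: 2064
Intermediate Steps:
Function('Z')(K, I) = Mul(2, K)
Mul(Add(-106, Function('Z')(10, -2)), -24) = Mul(Add(-106, Mul(2, 10)), -24) = Mul(Add(-106, 20), -24) = Mul(-86, -24) = 2064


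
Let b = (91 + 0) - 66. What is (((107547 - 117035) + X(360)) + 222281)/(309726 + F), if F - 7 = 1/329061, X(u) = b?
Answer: 35015051949/50960525357 ≈ 0.68710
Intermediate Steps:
b = 25 (b = 91 - 66 = 25)
X(u) = 25
F = 2303428/329061 (F = 7 + 1/329061 = 2303428/329061 ≈ 7.0000)
(((107547 - 117035) + X(360)) + 222281)/(309726 + F) = (((107547 - 117035) + 25) + 222281)/(309726 + 2303428/329061) = ((-9488 + 25) + 222281)/(101921050714/329061) = (-9463 + 222281)*(329061/101921050714) = 212818*(329061/101921050714) = 35015051949/50960525357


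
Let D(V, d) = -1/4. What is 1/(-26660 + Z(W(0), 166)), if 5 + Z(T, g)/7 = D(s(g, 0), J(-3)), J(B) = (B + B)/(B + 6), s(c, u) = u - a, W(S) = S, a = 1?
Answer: -4/106787 ≈ -3.7458e-5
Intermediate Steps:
s(c, u) = -1 + u (s(c, u) = u - 1*1 = u - 1 = -1 + u)
J(B) = 2*B/(6 + B) (J(B) = (2*B)/(6 + B) = 2*B/(6 + B))
D(V, d) = -1/4 (D(V, d) = -1*1/4 = -1/4)
Z(T, g) = -147/4 (Z(T, g) = -35 + 7*(-1/4) = -35 - 7/4 = -147/4)
1/(-26660 + Z(W(0), 166)) = 1/(-26660 - 147/4) = 1/(-106787/4) = -4/106787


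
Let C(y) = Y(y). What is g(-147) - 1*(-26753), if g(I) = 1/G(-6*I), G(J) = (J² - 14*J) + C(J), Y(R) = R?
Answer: 20505050875/766458 ≈ 26753.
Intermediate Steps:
C(y) = y
G(J) = J² - 13*J (G(J) = (J² - 14*J) + J = J² - 13*J)
g(I) = -1/(6*I*(-13 - 6*I)) (g(I) = 1/((-6*I)*(-13 - 6*I)) = 1/(-6*I*(-13 - 6*I)) = -1/(6*I*(-13 - 6*I)))
g(-147) - 1*(-26753) = (⅙)/(-147*(13 + 6*(-147))) - 1*(-26753) = (⅙)*(-1/147)/(13 - 882) + 26753 = (⅙)*(-1/147)/(-869) + 26753 = (⅙)*(-1/147)*(-1/869) + 26753 = 1/766458 + 26753 = 20505050875/766458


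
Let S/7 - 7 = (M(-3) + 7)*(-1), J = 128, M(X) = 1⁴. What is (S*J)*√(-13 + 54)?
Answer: -896*√41 ≈ -5737.2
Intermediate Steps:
M(X) = 1
S = -7 (S = 49 + 7*((1 + 7)*(-1)) = 49 + 7*(8*(-1)) = 49 + 7*(-8) = 49 - 56 = -7)
(S*J)*√(-13 + 54) = (-7*128)*√(-13 + 54) = -896*√41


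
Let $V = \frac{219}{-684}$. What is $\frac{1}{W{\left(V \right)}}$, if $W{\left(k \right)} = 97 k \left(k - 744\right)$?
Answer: $\frac{51984}{1201681105} \approx 4.3259 \cdot 10^{-5}$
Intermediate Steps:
$V = - \frac{73}{228}$ ($V = 219 \left(- \frac{1}{684}\right) = - \frac{73}{228} \approx -0.32018$)
$W{\left(k \right)} = 97 k \left(-744 + k\right)$
$\frac{1}{W{\left(V \right)}} = \frac{1}{97 \left(- \frac{73}{228}\right) \left(-744 - \frac{73}{228}\right)} = \frac{1}{97 \left(- \frac{73}{228}\right) \left(- \frac{169705}{228}\right)} = \frac{1}{\frac{1201681105}{51984}} = \frac{51984}{1201681105}$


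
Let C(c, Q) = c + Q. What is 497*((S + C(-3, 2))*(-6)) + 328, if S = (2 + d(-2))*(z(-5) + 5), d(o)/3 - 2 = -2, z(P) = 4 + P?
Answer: -20546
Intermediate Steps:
d(o) = 0 (d(o) = 6 + 3*(-2) = 6 - 6 = 0)
S = 8 (S = (2 + 0)*((4 - 5) + 5) = 2*(-1 + 5) = 2*4 = 8)
C(c, Q) = Q + c
497*((S + C(-3, 2))*(-6)) + 328 = 497*((8 + (2 - 3))*(-6)) + 328 = 497*((8 - 1)*(-6)) + 328 = 497*(7*(-6)) + 328 = 497*(-42) + 328 = -20874 + 328 = -20546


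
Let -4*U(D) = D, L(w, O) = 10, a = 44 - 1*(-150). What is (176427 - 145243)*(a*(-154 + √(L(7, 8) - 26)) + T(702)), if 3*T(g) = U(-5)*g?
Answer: -922531864 + 24198784*I ≈ -9.2253e+8 + 2.4199e+7*I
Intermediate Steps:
a = 194 (a = 44 + 150 = 194)
U(D) = -D/4
T(g) = 5*g/12 (T(g) = ((-¼*(-5))*g)/3 = (5*g/4)/3 = 5*g/12)
(176427 - 145243)*(a*(-154 + √(L(7, 8) - 26)) + T(702)) = (176427 - 145243)*(194*(-154 + √(10 - 26)) + (5/12)*702) = 31184*(194*(-154 + √(-16)) + 585/2) = 31184*(194*(-154 + 4*I) + 585/2) = 31184*((-29876 + 776*I) + 585/2) = 31184*(-59167/2 + 776*I) = -922531864 + 24198784*I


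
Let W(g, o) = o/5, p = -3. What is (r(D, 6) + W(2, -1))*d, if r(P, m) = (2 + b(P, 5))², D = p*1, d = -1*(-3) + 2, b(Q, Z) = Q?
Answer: 4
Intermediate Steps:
W(g, o) = o/5 (W(g, o) = o*(⅕) = o/5)
d = 5 (d = 3 + 2 = 5)
D = -3 (D = -3*1 = -3)
r(P, m) = (2 + P)²
(r(D, 6) + W(2, -1))*d = ((2 - 3)² + (⅕)*(-1))*5 = ((-1)² - ⅕)*5 = (1 - ⅕)*5 = (⅘)*5 = 4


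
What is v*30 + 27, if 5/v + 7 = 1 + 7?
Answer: 177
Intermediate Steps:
v = 5 (v = 5/(-7 + (1 + 7)) = 5/(-7 + 8) = 5/1 = 5*1 = 5)
v*30 + 27 = 5*30 + 27 = 150 + 27 = 177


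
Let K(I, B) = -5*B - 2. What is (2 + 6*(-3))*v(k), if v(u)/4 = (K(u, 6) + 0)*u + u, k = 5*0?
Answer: 0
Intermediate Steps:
K(I, B) = -2 - 5*B
k = 0
v(u) = -124*u (v(u) = 4*(((-2 - 5*6) + 0)*u + u) = 4*(((-2 - 30) + 0)*u + u) = 4*((-32 + 0)*u + u) = 4*(-32*u + u) = 4*(-31*u) = -124*u)
(2 + 6*(-3))*v(k) = (2 + 6*(-3))*(-124*0) = (2 - 18)*0 = -16*0 = 0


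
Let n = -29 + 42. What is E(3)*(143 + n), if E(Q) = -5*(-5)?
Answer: 3900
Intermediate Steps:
E(Q) = 25
n = 13
E(3)*(143 + n) = 25*(143 + 13) = 25*156 = 3900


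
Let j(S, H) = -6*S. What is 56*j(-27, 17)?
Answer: 9072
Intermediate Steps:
56*j(-27, 17) = 56*(-6*(-27)) = 56*162 = 9072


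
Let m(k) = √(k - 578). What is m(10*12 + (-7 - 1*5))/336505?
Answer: I*√470/336505 ≈ 6.4425e-5*I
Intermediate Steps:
m(k) = √(-578 + k)
m(10*12 + (-7 - 1*5))/336505 = √(-578 + (10*12 + (-7 - 1*5)))/336505 = √(-578 + (120 + (-7 - 5)))*(1/336505) = √(-578 + (120 - 12))*(1/336505) = √(-578 + 108)*(1/336505) = √(-470)*(1/336505) = (I*√470)*(1/336505) = I*√470/336505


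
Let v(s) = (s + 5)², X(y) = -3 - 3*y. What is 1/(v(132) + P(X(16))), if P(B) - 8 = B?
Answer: 1/18726 ≈ 5.3402e-5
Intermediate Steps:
P(B) = 8 + B
v(s) = (5 + s)²
1/(v(132) + P(X(16))) = 1/((5 + 132)² + (8 + (-3 - 3*16))) = 1/(137² + (8 + (-3 - 48))) = 1/(18769 + (8 - 51)) = 1/(18769 - 43) = 1/18726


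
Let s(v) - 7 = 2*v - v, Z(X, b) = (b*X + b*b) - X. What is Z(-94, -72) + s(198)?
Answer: 12251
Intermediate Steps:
Z(X, b) = b**2 - X + X*b (Z(X, b) = (X*b + b**2) - X = (b**2 + X*b) - X = b**2 - X + X*b)
s(v) = 7 + v (s(v) = 7 + (2*v - v) = 7 + v)
Z(-94, -72) + s(198) = ((-72)**2 - 1*(-94) - 94*(-72)) + (7 + 198) = (5184 + 94 + 6768) + 205 = 12046 + 205 = 12251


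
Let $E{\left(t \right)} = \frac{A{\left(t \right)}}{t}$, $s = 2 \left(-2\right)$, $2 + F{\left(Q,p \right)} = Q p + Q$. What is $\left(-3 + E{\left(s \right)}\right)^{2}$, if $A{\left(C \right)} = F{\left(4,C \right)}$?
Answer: $\frac{1}{4} \approx 0.25$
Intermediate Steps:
$F{\left(Q,p \right)} = -2 + Q + Q p$ ($F{\left(Q,p \right)} = -2 + \left(Q p + Q\right) = -2 + \left(Q + Q p\right) = -2 + Q + Q p$)
$s = -4$
$A{\left(C \right)} = 2 + 4 C$ ($A{\left(C \right)} = -2 + 4 + 4 C = 2 + 4 C$)
$E{\left(t \right)} = \frac{2 + 4 t}{t}$
$\left(-3 + E{\left(s \right)}\right)^{2} = \left(-3 + \left(4 + \frac{2}{-4}\right)\right)^{2} = \left(-3 + \left(4 + 2 \left(- \frac{1}{4}\right)\right)\right)^{2} = \left(-3 + \left(4 - \frac{1}{2}\right)\right)^{2} = \left(-3 + \frac{7}{2}\right)^{2} = \left(\frac{1}{2}\right)^{2} = \frac{1}{4}$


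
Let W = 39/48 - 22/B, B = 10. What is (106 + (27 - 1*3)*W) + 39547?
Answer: 396197/10 ≈ 39620.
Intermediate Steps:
W = -111/80 (W = 39/48 - 22/10 = 39*(1/48) - 22*⅒ = 13/16 - 11/5 = -111/80 ≈ -1.3875)
(106 + (27 - 1*3)*W) + 39547 = (106 + (27 - 1*3)*(-111/80)) + 39547 = (106 + (27 - 3)*(-111/80)) + 39547 = (106 + 24*(-111/80)) + 39547 = (106 - 333/10) + 39547 = 727/10 + 39547 = 396197/10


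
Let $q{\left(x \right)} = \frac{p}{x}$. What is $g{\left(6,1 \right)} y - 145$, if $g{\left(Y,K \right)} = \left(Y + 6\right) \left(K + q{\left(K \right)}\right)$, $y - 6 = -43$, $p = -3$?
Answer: $743$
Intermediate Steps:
$y = -37$ ($y = 6 - 43 = -37$)
$q{\left(x \right)} = - \frac{3}{x}$
$g{\left(Y,K \right)} = \left(6 + Y\right) \left(K - \frac{3}{K}\right)$ ($g{\left(Y,K \right)} = \left(Y + 6\right) \left(K - \frac{3}{K}\right) = \left(6 + Y\right) \left(K - \frac{3}{K}\right)$)
$g{\left(6,1 \right)} y - 145 = \frac{-18 - 18 + 1^{2} \left(6 + 6\right)}{1} \left(-37\right) - 145 = 1 \left(-18 - 18 + 1 \cdot 12\right) \left(-37\right) - 145 = 1 \left(-18 - 18 + 12\right) \left(-37\right) - 145 = 1 \left(-24\right) \left(-37\right) - 145 = \left(-24\right) \left(-37\right) - 145 = 888 - 145 = 743$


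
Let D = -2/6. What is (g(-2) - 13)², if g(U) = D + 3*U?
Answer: 3364/9 ≈ 373.78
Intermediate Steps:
D = -⅓ (D = -2*⅙ = -⅓ ≈ -0.33333)
g(U) = -⅓ + 3*U
(g(-2) - 13)² = ((-⅓ + 3*(-2)) - 13)² = ((-⅓ - 6) - 13)² = (-19/3 - 13)² = (-58/3)² = 3364/9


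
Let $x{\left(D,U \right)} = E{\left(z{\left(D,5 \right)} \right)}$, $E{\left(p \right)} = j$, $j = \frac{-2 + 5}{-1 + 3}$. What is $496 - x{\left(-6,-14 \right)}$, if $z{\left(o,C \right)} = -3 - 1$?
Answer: $\frac{989}{2} \approx 494.5$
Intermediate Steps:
$z{\left(o,C \right)} = -4$
$j = \frac{3}{2} \approx 1.5$
$E{\left(p \right)} = \frac{3}{2}$
$x{\left(D,U \right)} = \frac{3}{2}$
$496 - x{\left(-6,-14 \right)} = 496 - \frac{3}{2} = \frac{989}{2}$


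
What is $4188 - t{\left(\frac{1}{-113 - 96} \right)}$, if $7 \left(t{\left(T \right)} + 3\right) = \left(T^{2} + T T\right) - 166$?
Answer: $\frac{1288720541}{305767} \approx 4214.7$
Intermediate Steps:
$t{\left(T \right)} = - \frac{187}{7} + \frac{2 T^{2}}{7}$ ($t{\left(T \right)} = -3 + \frac{\left(T^{2} + T T\right) - 166}{7} = -3 + \frac{\left(T^{2} + T^{2}\right) - 166}{7} = -3 + \frac{2 T^{2} - 166}{7} = -3 + \frac{-166 + 2 T^{2}}{7} = -3 + \left(- \frac{166}{7} + \frac{2 T^{2}}{7}\right) = - \frac{187}{7} + \frac{2 T^{2}}{7}$)
$4188 - t{\left(\frac{1}{-113 - 96} \right)} = 4188 - \left(- \frac{187}{7} + \frac{2 \left(\frac{1}{-113 - 96}\right)^{2}}{7}\right) = 4188 - \left(- \frac{187}{7} + \frac{2 \left(\frac{1}{-209}\right)^{2}}{7}\right) = 4188 - \left(- \frac{187}{7} + \frac{2 \left(- \frac{1}{209}\right)^{2}}{7}\right) = 4188 - \left(- \frac{187}{7} + \frac{2}{7} \cdot \frac{1}{43681}\right) = 4188 - \left(- \frac{187}{7} + \frac{2}{305767}\right) = 4188 - - \frac{8168345}{305767} = 4188 + \frac{8168345}{305767} = \frac{1288720541}{305767}$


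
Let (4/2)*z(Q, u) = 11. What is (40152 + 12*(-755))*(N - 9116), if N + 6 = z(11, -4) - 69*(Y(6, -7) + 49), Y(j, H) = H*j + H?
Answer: -283450218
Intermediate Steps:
z(Q, u) = 11/2 (z(Q, u) = (½)*11 = 11/2)
Y(j, H) = H + H*j
N = -½ (N = -6 + (11/2 - 69*(-7*(1 + 6) + 49)) = -6 + (11/2 - 69*(-7*7 + 49)) = -6 + (11/2 - 69*(-49 + 49)) = -6 + (11/2 - 69*0) = -6 + (11/2 + 0) = -6 + 11/2 = -½ ≈ -0.50000)
(40152 + 12*(-755))*(N - 9116) = (40152 + 12*(-755))*(-½ - 9116) = (40152 - 9060)*(-18233/2) = 31092*(-18233/2) = -283450218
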